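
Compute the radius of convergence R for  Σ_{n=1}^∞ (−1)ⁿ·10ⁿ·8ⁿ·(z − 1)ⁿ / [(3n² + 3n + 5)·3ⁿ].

R = 3/80

Apply the ratio test: |a_{n+1}| / |a_n| = [(3n² + 3n + 5)/(3(n+1)² + 3(n+1) + 5)] · 10·8/3, which tends to 80/3 as n → ∞.
Thus R = 1/(80/3) = 3/80.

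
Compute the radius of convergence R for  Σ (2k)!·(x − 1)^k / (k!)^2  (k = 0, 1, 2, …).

The ratio of consecutive coefficients is (2k+1)·(2k+2)/(k+1)² → 4.
Thus R = 1/(4) = 1/4.

R = 1/4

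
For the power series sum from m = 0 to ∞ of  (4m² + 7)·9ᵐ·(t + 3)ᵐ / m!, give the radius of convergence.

Ratio test: |a_{m+1}/a_m| = (4(m+1)² + 7)/(4m² + 7) · 9 · 1/(m+1) → 0 as m → ∞.
The ratio tends to 0 regardless of t, hence R = ∞.

R = ∞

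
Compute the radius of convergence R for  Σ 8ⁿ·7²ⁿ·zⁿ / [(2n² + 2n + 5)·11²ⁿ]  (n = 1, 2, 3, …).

R = 121/392

The ratio of consecutive coefficients is [(2n² + 2n + 5)/(2(n+1)² + 2(n+1) + 5)] · 8·49/121 → 392/121.
Hence the series converges for |z| < 1/(392/121) = 121/392, so the radius of convergence is 121/392.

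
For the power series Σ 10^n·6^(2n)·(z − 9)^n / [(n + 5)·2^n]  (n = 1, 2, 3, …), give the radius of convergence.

Ratio test: |a_{n+1}/a_n| = [(n + 5)/((n+1) + 5)] · 10·36/2 → 180 as n → ∞.
Convergence for |z − 9| · 180 < 1, i.e. |z − 9| < 1/180. So R = 1/180.

R = 1/180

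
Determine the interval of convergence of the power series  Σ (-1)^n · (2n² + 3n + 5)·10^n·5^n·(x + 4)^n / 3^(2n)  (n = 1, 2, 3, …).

(-209/50, -191/50)

Ratio test: |a_{n+1}/a_n| = [(2(n+1)² + 3(n+1) + 5)/(2n² + 3n + 5)] · 10·5/9 → 50/9 as n → ∞.
Thus R = 1/(50/9) = 9/50.
When x = -191/50, the terms have absolute value of order n², which does not tend to 0, so the series diverges by the divergence test.
At x = -209/50: the n-th term does not approach 0; divergence by the term test.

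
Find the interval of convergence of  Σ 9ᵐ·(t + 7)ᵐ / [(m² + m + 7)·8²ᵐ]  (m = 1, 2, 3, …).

The ratio of consecutive coefficients is [(m² + m + 7)/((m+1)² + (m+1) + 7)] · 9/64 → 9/64.
Thus R = 1/(9/64) = 64/9.
Check t = 1/9: absolute convergence follows by limit comparison with Σ 1/m².
When t = -127/9, the series is dominated by a constant times Σ 1/m², which converges (p = 2 > 1).

[-127/9, 1/9]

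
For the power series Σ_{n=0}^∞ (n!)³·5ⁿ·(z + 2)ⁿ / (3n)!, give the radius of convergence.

Apply the ratio test: |a_{n+1}| / |a_n| = (n+1)³/[(3n+1)·(3n+2)·(3n+3)] · 5, which tends to 5/27 as n → ∞.
Convergence for |z + 2| · 5/27 < 1, i.e. |z + 2| < 27/5. So R = 27/5.

R = 27/5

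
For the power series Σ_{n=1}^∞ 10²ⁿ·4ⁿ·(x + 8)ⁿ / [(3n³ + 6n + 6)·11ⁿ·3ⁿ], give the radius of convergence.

R = 33/400

The ratio of consecutive coefficients is [(3n³ + 6n + 6)/(3(n+1)³ + 6(n+1) + 6)] · 100·4/(11·3) → 400/33.
Thus R = 1/(400/33) = 33/400.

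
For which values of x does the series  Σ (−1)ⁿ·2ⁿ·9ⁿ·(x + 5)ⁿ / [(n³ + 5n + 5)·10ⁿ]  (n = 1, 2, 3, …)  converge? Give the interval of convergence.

[-50/9, -40/9]

Ratio test: |a_{n+1}/a_n| = [(n³ + 5n + 5)/((n+1)³ + 5(n+1) + 5)] · 2·9/10 → 9/5 as n → ∞.
The series converges when 9/5 · |x + 5| < 1, giving R = 5/9.
Check x = -40/9: the terms are on the order of 1/n³, so the series converges absolutely by comparison with the p-series (p = 3 > 1).
When x = -50/9, the terms are on the order of 1/n³, so the series converges absolutely by comparison with the p-series (p = 3 > 1).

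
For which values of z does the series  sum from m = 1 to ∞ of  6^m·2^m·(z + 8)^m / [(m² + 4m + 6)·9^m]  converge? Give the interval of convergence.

[-35/4, -29/4]

Apply the ratio test: |a_{m+1}| / |a_m| = [(m² + 4m + 6)/((m+1)² + 4(m+1) + 6)] · 6·2/9, which tends to 4/3 as m → ∞.
Thus R = 1/(4/3) = 3/4.
Endpoint z = -29/4: absolute convergence follows by limit comparison with Σ 1/m².
When z = -35/4, the series is dominated by a constant times Σ 1/m², which converges (p = 2 > 1).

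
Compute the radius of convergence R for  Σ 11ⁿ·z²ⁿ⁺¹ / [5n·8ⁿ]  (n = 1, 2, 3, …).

The ratio of consecutive coefficients is [5n/5(n+1)] · 11/8 → 11/8.
Successive powers of z differ by 2, so the series converges when |z|² · 11/8 < 1, i.e. |z| < √(8/11). So R = 2√22/11.

R = 2√22/11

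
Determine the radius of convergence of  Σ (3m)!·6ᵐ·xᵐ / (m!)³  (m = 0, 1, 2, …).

R = 1/162

By the ratio test, |a_{m+1}/a_m| = (3m+1)·(3m+2)·(3m+3)/(m+1)³ · 6 → 162.
Convergence for |x| · 162 < 1, i.e. |x| < 1/162. So R = 1/162.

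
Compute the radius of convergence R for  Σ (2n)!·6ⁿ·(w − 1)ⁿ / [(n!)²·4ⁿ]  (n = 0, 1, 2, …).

By the ratio test, |a_{n+1}/a_n| = (2n+1)·(2n+2)/(n+1)² · 6/4 → 6.
Hence the series converges for |w − 1| < 1/(6) = 1/6, so the radius of convergence is 1/6.

R = 1/6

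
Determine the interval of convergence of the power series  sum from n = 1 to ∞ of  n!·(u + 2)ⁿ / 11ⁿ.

Apply the ratio test: |a_{n+1}| / |a_n| = (n+1) · 1/11, which tends to ∞ as n → ∞.
The terms grow without bound for any (u + 2) ≠ 0, so R = 0 (convergence only at u = -2).

{-2}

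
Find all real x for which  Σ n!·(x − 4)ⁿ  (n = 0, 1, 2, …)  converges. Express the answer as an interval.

{4}

Ratio test: |a_{n+1}/a_n| = (n+1) → ∞ as n → ∞.
The terms grow without bound for any (x − 4) ≠ 0, so R = 0 (convergence only at x = 4).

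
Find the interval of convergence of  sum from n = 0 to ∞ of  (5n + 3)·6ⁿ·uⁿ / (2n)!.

(−∞, ∞)

The ratio of consecutive coefficients is (5(n+1) + 3)/(5n + 3) · 6 · 1/[(2n+1)·(2n+2)] → 0.
The limit is 0, so the series converges for all u; R = ∞.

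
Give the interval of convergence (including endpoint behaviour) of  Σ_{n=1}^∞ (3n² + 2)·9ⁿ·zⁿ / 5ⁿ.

(-5/9, 5/9)

Apply the ratio test: |a_{n+1}| / |a_n| = [(3(n+1)² + 2)/(3n² + 2)] · 9/5, which tends to 9/5 as n → ∞.
Convergence for |z| · 9/5 < 1, i.e. |z| < 5/9. So R = 5/9.
Check z = 5/9: the terms have absolute value of order n², which does not tend to 0, so the series diverges by the divergence test.
When z = -5/9, the terms have absolute value of order n², which does not tend to 0, so the series diverges by the divergence test.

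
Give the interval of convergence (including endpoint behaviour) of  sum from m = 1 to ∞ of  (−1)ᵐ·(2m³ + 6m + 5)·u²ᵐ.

(-1, 1)

By the ratio test, |a_{m+1}/a_m| = (2(m+1)³ + 6(m+1) + 5)/(2m³ + 6m + 5) → 1.
Since the exponent of u increases by 2 each term, convergence requires |u|² < 1, hence R = 1.
Check u = 1: the terms have absolute value of order m³, which does not tend to 0, so the series diverges by the divergence test.
Endpoint u = -1: the terms have absolute value of order m³, which does not tend to 0, so the series diverges by the divergence test.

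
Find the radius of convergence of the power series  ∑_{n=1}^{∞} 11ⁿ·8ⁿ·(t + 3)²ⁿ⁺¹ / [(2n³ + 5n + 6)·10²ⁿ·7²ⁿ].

Apply the ratio test: |a_{n+1}| / |a_n| = [(2n³ + 5n + 6)/(2(n+1)³ + 5(n+1) + 6)] · 11·8/(100·49), which tends to 22/1225 as n → ∞.
Writing y = (t + 3)², the series in y has radius 1225/22, so |t + 3| < √(1225/22) and R = 35√22/22.

R = 35√22/22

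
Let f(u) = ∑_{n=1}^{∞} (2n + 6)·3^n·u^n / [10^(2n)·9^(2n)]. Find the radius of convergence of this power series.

R = 2700

By the ratio test, |a_{n+1}/a_n| = [(2(n+1) + 6)/(2n + 6)] · 3/(100·81) → 1/2700.
Convergence for |u| · 1/2700 < 1, i.e. |u| < 2700. So R = 2700.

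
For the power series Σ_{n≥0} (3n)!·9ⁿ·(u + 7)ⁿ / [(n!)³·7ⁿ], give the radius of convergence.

The ratio of consecutive coefficients is (3n+1)·(3n+2)·(3n+3)/(n+1)³ · 9/7 → 243/7.
Hence the series converges for |u + 7| < 1/(243/7) = 7/243, so the radius of convergence is 7/243.

R = 7/243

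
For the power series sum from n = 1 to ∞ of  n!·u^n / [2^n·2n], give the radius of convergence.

R = 0

Apply the ratio test: |a_{n+1}| / |a_n| = (n+1) · 1/2 · 2n/2(n+1), which tends to ∞ as n → ∞.
The ratio grows without bound, so the series diverges whenever u ≠ 0; it converges only at u = 0. R = 0.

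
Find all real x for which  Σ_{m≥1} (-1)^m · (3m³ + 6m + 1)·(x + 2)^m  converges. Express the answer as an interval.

By the ratio test, |a_{m+1}/a_m| = (3(m+1)³ + 6(m+1) + 1)/(3m³ + 6m + 1) → 1.
So the series converges when |x + 2| < 1 and diverges when |x + 2| > 1; R = 1.
At x = -1: the m-th term does not approach 0; divergence by the term test.
Endpoint x = -3: the terms have absolute value of order m³, which does not tend to 0, so the series diverges by the divergence test.

(-3, -1)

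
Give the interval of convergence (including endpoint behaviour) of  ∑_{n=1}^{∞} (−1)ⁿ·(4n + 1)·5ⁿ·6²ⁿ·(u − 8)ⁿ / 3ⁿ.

(479/60, 481/60)

Apply the ratio test: |a_{n+1}| / |a_n| = [(4(n+1) + 1)/(4n + 1)] · 5·36/3, which tends to 60 as n → ∞.
The series converges when 60 · |u − 8| < 1, giving R = 1/60.
At u = 481/60: the terms do not tend to 0, so the series diverges.
At u = 479/60: the n-th term does not approach 0; divergence by the term test.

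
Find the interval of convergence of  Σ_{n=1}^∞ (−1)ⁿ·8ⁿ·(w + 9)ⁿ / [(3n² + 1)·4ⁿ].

Ratio test: |a_{n+1}/a_n| = [(3n² + 1)/(3(n+1)² + 1)] · 8/4 → 2 as n → ∞.
The series converges when 2 · |w + 9| < 1, giving R = 1/2.
When w = -17/2, absolute convergence follows by limit comparison with Σ 1/n².
Check w = -19/2: absolute convergence follows by limit comparison with Σ 1/n².

[-19/2, -17/2]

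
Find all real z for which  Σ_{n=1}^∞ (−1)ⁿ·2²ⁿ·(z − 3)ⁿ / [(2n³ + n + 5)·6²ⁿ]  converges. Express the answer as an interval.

Ratio test: |a_{n+1}/a_n| = [(2n³ + n + 5)/(2(n+1)³ + (n+1) + 5)] · 4/36 → 1/9 as n → ∞.
Convergence for |z − 3| · 1/9 < 1, i.e. |z − 3| < 9. So R = 9.
At z = 12: the series is dominated by a constant times Σ 1/n³, which converges (p = 3 > 1).
Endpoint z = -6: absolute convergence follows by limit comparison with Σ 1/n³.

[-6, 12]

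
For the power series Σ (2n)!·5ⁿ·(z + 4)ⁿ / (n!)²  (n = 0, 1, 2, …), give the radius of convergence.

R = 1/20

The ratio of consecutive coefficients is (2n+1)·(2n+2)/(n+1)² · 5 → 20.
Convergence for |z + 4| · 20 < 1, i.e. |z + 4| < 1/20. So R = 1/20.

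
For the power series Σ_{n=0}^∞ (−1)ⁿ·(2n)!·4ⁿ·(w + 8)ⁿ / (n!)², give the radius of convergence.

R = 1/16

Apply the ratio test: |a_{n+1}| / |a_n| = (2n+1)·(2n+2)/(n+1)² · 4, which tends to 16 as n → ∞.
Hence the series converges for |w + 8| < 1/(16) = 1/16, so the radius of convergence is 1/16.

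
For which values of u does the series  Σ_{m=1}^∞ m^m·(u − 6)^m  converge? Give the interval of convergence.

{6}

By the Cauchy root test, |a_m|^(1/m) = m → ∞.
The root grows without bound, so R = 0 (convergence only at u = 6).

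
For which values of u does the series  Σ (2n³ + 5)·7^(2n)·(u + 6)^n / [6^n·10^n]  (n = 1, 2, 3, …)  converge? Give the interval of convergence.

The ratio of consecutive coefficients is [(2(n+1)³ + 5)/(2n³ + 5)] · 49/(6·10) → 49/60.
Convergence for |u + 6| · 49/60 < 1, i.e. |u + 6| < 60/49. So R = 60/49.
Endpoint u = -234/49: the n-th term does not approach 0; divergence by the term test.
When u = -354/49, the n-th term does not approach 0; divergence by the term test.

(-354/49, -234/49)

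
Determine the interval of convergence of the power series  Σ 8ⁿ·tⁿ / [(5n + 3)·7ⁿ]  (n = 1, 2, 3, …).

[-7/8, 7/8)

The ratio of consecutive coefficients is [(5n + 3)/(5(n+1) + 3)] · 8/7 → 8/7.
Convergence for |t| · 8/7 < 1, i.e. |t| < 7/8. So R = 7/8.
Check t = 7/8: the terms behave like c/n; limit comparison with the harmonic series gives divergence.
At t = -7/8: the terms alternate in sign and decrease monotonically to 0 in absolute value (size ~ c/n), so the alternating series test gives convergence.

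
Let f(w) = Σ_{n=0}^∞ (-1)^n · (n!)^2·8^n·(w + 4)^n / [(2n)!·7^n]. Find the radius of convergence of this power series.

The ratio of consecutive coefficients is (n+1)²/[(2n+1)·(2n+2)] · 8/7 → 2/7.
Hence the series converges for |w + 4| < 1/(2/7) = 7/2, so the radius of convergence is 7/2.

R = 7/2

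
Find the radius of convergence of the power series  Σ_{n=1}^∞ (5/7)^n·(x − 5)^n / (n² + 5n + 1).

The ratio of consecutive coefficients is [(n² + 5n + 1)/((n+1)² + 5(n+1) + 1)] · 5/7 → 5/7.
Convergence for |x − 5| · 5/7 < 1, i.e. |x − 5| < 7/5. So R = 7/5.

R = 7/5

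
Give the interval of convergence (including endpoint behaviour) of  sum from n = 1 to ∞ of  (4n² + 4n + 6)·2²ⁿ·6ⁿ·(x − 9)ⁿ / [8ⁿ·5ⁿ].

(22/3, 32/3)

Apply the ratio test: |a_{n+1}| / |a_n| = [(4(n+1)² + 4(n+1) + 6)/(4n² + 4n + 6)] · 4·6/(8·5), which tends to 3/5 as n → ∞.
Convergence for |x − 9| · 3/5 < 1, i.e. |x − 9| < 5/3. So R = 5/3.
Endpoint x = 32/3: the terms do not tend to 0, so the series diverges.
When x = 22/3, the terms do not tend to 0, so the series diverges.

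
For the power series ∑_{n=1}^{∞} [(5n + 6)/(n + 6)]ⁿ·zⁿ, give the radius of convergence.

Applying the root test, |a_n|^(1/n) = (5n + 6)/(n + 6) → 5.
The series converges when 5 · |z| < 1, giving R = 1/5.

R = 1/5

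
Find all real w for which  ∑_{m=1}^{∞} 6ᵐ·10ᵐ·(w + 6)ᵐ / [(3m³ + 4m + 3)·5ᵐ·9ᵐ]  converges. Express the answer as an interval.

[-27/4, -21/4]

The ratio of consecutive coefficients is [(3m³ + 4m + 3)/(3(m+1)³ + 4(m+1) + 3)] · 6·10/(5·9) → 4/3.
The series converges when 4/3 · |w + 6| < 1, giving R = 3/4.
Endpoint w = -21/4: the series is dominated by a constant times Σ 1/m³, which converges (p = 3 > 1).
At w = -27/4: absolute convergence follows by limit comparison with Σ 1/m³.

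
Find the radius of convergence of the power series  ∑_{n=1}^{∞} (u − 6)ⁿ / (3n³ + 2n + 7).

Apply the ratio test: |a_{n+1}| / |a_n| = (3n³ + 2n + 7)/(3(n+1)³ + 2(n+1) + 7), which tends to 1 as n → ∞.
So the series converges when |u − 6| < 1 and diverges when |u − 6| > 1; R = 1.

R = 1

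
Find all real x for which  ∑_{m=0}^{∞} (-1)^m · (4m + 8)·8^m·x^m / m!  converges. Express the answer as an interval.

(−∞, ∞)

Ratio test: |a_{m+1}/a_m| = (4(m+1) + 8)/(4m + 8) · 8 · 1/(m+1) → 0 as m → ∞.
Since the limit is 0 < 1 for every x, the series converges on all of ℝ and R = ∞.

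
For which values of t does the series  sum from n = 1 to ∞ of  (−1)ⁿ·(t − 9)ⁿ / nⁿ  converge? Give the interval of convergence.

(−∞, ∞)

Root test: |a_n|^(1/n) = 1/n → 0.
Since the n-th root of |a_n| tends to 0, the series converges for all real t; R = ∞.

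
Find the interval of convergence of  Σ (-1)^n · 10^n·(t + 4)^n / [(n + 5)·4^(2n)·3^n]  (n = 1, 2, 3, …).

(-44/5, 4/5]

Ratio test: |a_{n+1}/a_n| = [(n + 5)/((n+1) + 5)] · 10/(16·3) → 5/24 as n → ∞.
Convergence for |t + 4| · 5/24 < 1, i.e. |t + 4| < 24/5. So R = 24/5.
Endpoint t = 4/5: the terms alternate in sign and decrease monotonically to 0 in absolute value (size ~ c/n), so the alternating series test gives convergence.
Endpoint t = -44/5: comparison with the harmonic series Σ 1/n shows the series diverges.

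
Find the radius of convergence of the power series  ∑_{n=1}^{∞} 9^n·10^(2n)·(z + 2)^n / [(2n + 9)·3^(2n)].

R = 1/100

Apply the ratio test: |a_{n+1}| / |a_n| = [(2n + 9)/(2(n+1) + 9)] · 9·100/9, which tends to 100 as n → ∞.
The series converges when 100 · |z + 2| < 1, giving R = 1/100.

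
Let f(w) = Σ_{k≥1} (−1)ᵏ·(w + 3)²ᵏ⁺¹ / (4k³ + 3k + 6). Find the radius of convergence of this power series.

By the ratio test, |a_{k+1}/a_k| = (4k³ + 3k + 6)/(4(k+1)³ + 3(k+1) + 6) → 1.
Successive powers of (w + 3) differ by 2, so the series converges when |w + 3|² · 1 < 1, i.e. |w + 3| < √(1) = 1. So R = 1.

R = 1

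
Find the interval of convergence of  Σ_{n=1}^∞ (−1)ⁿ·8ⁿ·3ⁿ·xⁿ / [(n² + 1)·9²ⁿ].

[-27/8, 27/8]

By the ratio test, |a_{n+1}/a_n| = [(n² + 1)/((n+1)² + 1)] · 8·3/81 → 8/27.
The series converges when 8/27 · |x| < 1, giving R = 27/8.
At x = 27/8: absolute convergence follows by limit comparison with Σ 1/n².
When x = -27/8, the terms are on the order of 1/n², so the series converges absolutely by comparison with the p-series (p = 2 > 1).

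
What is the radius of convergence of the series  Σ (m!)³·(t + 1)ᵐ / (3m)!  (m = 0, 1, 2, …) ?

R = 27

Apply the ratio test: |a_{m+1}| / |a_m| = (m+1)³/[(3m+1)·(3m+2)·(3m+3)], which tends to 1/27 as m → ∞.
Convergence for |t + 1| · 1/27 < 1, i.e. |t + 1| < 27. So R = 27.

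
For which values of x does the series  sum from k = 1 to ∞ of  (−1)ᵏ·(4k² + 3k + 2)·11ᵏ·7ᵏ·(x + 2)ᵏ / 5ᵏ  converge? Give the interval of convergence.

Ratio test: |a_{k+1}/a_k| = [(4(k+1)² + 3(k+1) + 2)/(4k² + 3k + 2)] · 11·7/5 → 77/5 as k → ∞.
Thus R = 1/(77/5) = 5/77.
When x = -149/77, the terms do not tend to 0, so the series diverges.
When x = -159/77, the terms have absolute value of order k², which does not tend to 0, so the series diverges by the divergence test.

(-159/77, -149/77)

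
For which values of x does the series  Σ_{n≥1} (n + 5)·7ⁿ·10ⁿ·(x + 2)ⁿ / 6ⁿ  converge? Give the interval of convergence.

Apply the ratio test: |a_{n+1}| / |a_n| = [((n+1) + 5)/(n + 5)] · 7·10/6, which tends to 35/3 as n → ∞.
The series converges when 35/3 · |x + 2| < 1, giving R = 3/35.
Endpoint x = -67/35: the terms have absolute value of order n, which does not tend to 0, so the series diverges by the divergence test.
Endpoint x = -73/35: the terms do not tend to 0, so the series diverges.

(-73/35, -67/35)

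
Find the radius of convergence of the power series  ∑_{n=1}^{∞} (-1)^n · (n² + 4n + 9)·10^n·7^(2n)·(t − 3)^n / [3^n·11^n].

R = 33/490

Apply the ratio test: |a_{n+1}| / |a_n| = [((n+1)² + 4(n+1) + 9)/(n² + 4n + 9)] · 10·49/(3·11), which tends to 490/33 as n → ∞.
Hence the series converges for |t − 3| < 1/(490/33) = 33/490, so the radius of convergence is 33/490.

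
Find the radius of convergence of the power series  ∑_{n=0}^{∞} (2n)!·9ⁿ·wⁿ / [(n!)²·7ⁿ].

R = 7/36

Apply the ratio test: |a_{n+1}| / |a_n| = (2n+1)·(2n+2)/(n+1)² · 9/7, which tends to 36/7 as n → ∞.
Thus R = 1/(36/7) = 7/36.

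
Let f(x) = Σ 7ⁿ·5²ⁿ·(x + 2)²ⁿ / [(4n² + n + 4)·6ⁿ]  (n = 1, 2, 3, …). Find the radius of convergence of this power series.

By the ratio test, |a_{n+1}/a_n| = [(4n² + n + 4)/(4(n+1)² + (n+1) + 4)] · 7·25/6 → 175/6.
Writing y = (x + 2)², the series in y has radius 6/175, so |x + 2| < √(6/175) and R = √42/35.

R = √42/35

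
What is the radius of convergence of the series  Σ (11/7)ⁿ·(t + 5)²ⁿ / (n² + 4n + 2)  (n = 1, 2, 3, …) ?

R = √77/11

Apply the ratio test: |a_{n+1}| / |a_n| = [(n² + 4n + 2)/((n+1)² + 4(n+1) + 2)] · 11/7, which tends to 11/7 as n → ∞.
Since the exponent of (t + 5) increases by 2 each term, convergence requires |t + 5|² < 7/11, hence R = √77/11.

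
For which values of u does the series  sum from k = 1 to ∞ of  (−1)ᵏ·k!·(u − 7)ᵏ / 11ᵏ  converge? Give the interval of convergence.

{7}

By the ratio test, |a_{k+1}/a_k| = (k+1) · 1/11 → ∞.
The terms grow without bound for any (u − 7) ≠ 0, so R = 0 (convergence only at u = 7).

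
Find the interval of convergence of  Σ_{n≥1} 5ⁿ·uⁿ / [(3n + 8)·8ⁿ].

[-8/5, 8/5)

By the ratio test, |a_{n+1}/a_n| = [(3n + 8)/(3(n+1) + 8)] · 5/8 → 5/8.
The series converges when 5/8 · |u| < 1, giving R = 8/5.
Endpoint u = 8/5: comparison with the harmonic series Σ 1/n shows the series diverges.
Check u = -8/5: an alternating series whose terms decrease to 0 in absolute value, so it converges by the Leibniz criterion.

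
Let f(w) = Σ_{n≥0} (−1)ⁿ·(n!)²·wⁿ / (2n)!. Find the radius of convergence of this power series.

R = 4

Ratio test: |a_{n+1}/a_n| = (n+1)²/[(2n+1)·(2n+2)] → 1/4 as n → ∞.
Convergence for |w| · 1/4 < 1, i.e. |w| < 4. So R = 4.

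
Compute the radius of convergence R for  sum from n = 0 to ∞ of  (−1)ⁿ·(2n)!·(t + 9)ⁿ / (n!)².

R = 1/4

Ratio test: |a_{n+1}/a_n| = (2n+1)·(2n+2)/(n+1)² → 4 as n → ∞.
Thus R = 1/(4) = 1/4.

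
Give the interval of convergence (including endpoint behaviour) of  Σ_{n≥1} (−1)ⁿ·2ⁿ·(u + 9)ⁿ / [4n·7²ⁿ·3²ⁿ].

(-459/2, 423/2]

By the ratio test, |a_{n+1}/a_n| = [4n/4(n+1)] · 2/(49·9) → 2/441.
Hence the series converges for |u + 9| < 1/(2/441) = 441/2, so the radius of convergence is 441/2.
Endpoint u = 423/2: the terms alternate in sign and decrease monotonically to 0 in absolute value (size ~ c/n), so the alternating series test gives convergence.
When u = -459/2, comparison with the harmonic series Σ 1/n shows the series diverges.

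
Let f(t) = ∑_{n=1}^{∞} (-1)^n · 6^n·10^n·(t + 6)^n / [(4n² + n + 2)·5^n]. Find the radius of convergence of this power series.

R = 1/12

Apply the ratio test: |a_{n+1}| / |a_n| = [(4n² + n + 2)/(4(n+1)² + (n+1) + 2)] · 6·10/5, which tends to 12 as n → ∞.
Convergence for |t + 6| · 12 < 1, i.e. |t + 6| < 1/12. So R = 1/12.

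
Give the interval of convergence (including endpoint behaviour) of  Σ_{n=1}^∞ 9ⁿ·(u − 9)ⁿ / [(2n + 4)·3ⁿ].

Ratio test: |a_{n+1}/a_n| = [(2n + 4)/(2(n+1) + 4)] · 9/3 → 3 as n → ∞.
Thus R = 1/(3) = 1/3.
Endpoint u = 28/3: comparison with the harmonic series Σ 1/n shows the series diverges.
When u = 26/3, convergence follows from the alternating series test (terms decrease monotonically to 0).

[26/3, 28/3)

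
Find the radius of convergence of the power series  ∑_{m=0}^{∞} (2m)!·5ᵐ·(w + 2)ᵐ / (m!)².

Ratio test: |a_{m+1}/a_m| = (2m+1)·(2m+2)/(m+1)² · 5 → 20 as m → ∞.
Thus R = 1/(20) = 1/20.

R = 1/20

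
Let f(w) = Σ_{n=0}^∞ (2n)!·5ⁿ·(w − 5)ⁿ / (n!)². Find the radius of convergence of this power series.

R = 1/20

Apply the ratio test: |a_{n+1}| / |a_n| = (2n+1)·(2n+2)/(n+1)² · 5, which tends to 20 as n → ∞.
Thus R = 1/(20) = 1/20.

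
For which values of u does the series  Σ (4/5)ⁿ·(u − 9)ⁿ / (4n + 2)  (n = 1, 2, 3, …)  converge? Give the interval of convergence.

Ratio test: |a_{n+1}/a_n| = [(4n + 2)/(4(n+1) + 2)] · 4/5 → 4/5 as n → ∞.
Thus R = 1/(4/5) = 5/4.
At u = 41/4: the terms behave like c/n; limit comparison with the harmonic series gives divergence.
Check u = 31/4: the terms alternate in sign and decrease monotonically to 0 in absolute value (size ~ c/n), so the alternating series test gives convergence.

[31/4, 41/4)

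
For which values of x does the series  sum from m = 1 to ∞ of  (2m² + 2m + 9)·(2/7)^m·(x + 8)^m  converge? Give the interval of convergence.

Apply the ratio test: |a_{m+1}| / |a_m| = [(2(m+1)² + 2(m+1) + 9)/(2m² + 2m + 9)] · 2/7, which tends to 2/7 as m → ∞.
Convergence for |x + 8| · 2/7 < 1, i.e. |x + 8| < 7/2. So R = 7/2.
At x = -9/2: the terms do not tend to 0, so the series diverges.
Check x = -23/2: the terms do not tend to 0, so the series diverges.

(-23/2, -9/2)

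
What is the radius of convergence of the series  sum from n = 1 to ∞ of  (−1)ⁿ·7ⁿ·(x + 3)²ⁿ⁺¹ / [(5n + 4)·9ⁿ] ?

The ratio of consecutive coefficients is [(5n + 4)/(5(n+1) + 4)] · 7/9 → 7/9.
Since the exponent of (x + 3) increases by 2 each term, convergence requires |x + 3|² < 9/7, hence R = 3√7/7.

R = 3√7/7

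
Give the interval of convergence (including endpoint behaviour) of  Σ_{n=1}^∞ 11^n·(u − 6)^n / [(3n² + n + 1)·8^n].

[58/11, 74/11]

By the ratio test, |a_{n+1}/a_n| = [(3n² + n + 1)/(3(n+1)² + (n+1) + 1)] · 11/8 → 11/8.
Convergence for |u − 6| · 11/8 < 1, i.e. |u − 6| < 8/11. So R = 8/11.
Check u = 74/11: the series is dominated by a constant times Σ 1/n², which converges (p = 2 > 1).
At u = 58/11: absolute convergence follows by limit comparison with Σ 1/n².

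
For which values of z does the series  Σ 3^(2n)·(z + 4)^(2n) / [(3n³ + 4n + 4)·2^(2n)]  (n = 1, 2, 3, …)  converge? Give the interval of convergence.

The ratio of consecutive coefficients is [(3n³ + 4n + 4)/(3(n+1)³ + 4(n+1) + 4)] · 9/4 → 9/4.
Since the exponent of (z + 4) increases by 2 each term, convergence requires |z + 4|² < 4/9, hence R = 2/3.
When z = -10/3, the series is dominated by a constant times Σ 1/n³, which converges (p = 3 > 1).
When z = -14/3, absolute convergence follows by limit comparison with Σ 1/n³.

[-14/3, -10/3]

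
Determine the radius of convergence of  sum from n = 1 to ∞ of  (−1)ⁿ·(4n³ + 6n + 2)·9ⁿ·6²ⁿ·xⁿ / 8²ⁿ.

R = 16/81

By the ratio test, |a_{n+1}/a_n| = [(4(n+1)³ + 6(n+1) + 2)/(4n³ + 6n + 2)] · 9·36/64 → 81/16.
Thus R = 1/(81/16) = 16/81.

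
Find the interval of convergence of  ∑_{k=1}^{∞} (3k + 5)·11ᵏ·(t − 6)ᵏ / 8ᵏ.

The ratio of consecutive coefficients is [(3(k+1) + 5)/(3k + 5)] · 11/8 → 11/8.
The series converges when 11/8 · |t − 6| < 1, giving R = 8/11.
Check t = 74/11: the terms have absolute value of order k, which does not tend to 0, so the series diverges by the divergence test.
Endpoint t = 58/11: the terms have absolute value of order k, which does not tend to 0, so the series diverges by the divergence test.

(58/11, 74/11)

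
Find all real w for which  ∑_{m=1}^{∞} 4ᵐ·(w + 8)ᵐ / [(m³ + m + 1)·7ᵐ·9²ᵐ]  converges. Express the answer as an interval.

By the ratio test, |a_{m+1}/a_m| = [(m³ + m + 1)/((m+1)³ + (m+1) + 1)] · 4/(7·81) → 4/567.
The series converges when 4/567 · |w + 8| < 1, giving R = 567/4.
Check w = 535/4: the series is dominated by a constant times Σ 1/m³, which converges (p = 3 > 1).
Endpoint w = -599/4: the series is dominated by a constant times Σ 1/m³, which converges (p = 3 > 1).

[-599/4, 535/4]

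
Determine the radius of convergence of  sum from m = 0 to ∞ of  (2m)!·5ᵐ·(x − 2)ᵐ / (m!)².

By the ratio test, |a_{m+1}/a_m| = (2m+1)·(2m+2)/(m+1)² · 5 → 20.
The series converges when 20 · |x − 2| < 1, giving R = 1/20.

R = 1/20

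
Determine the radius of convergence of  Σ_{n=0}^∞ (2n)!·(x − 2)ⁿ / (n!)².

Ratio test: |a_{n+1}/a_n| = (2n+1)·(2n+2)/(n+1)² → 4 as n → ∞.
Hence the series converges for |x − 2| < 1/(4) = 1/4, so the radius of convergence is 1/4.

R = 1/4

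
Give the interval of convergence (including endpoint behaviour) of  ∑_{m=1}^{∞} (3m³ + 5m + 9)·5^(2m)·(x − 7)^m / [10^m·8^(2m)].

(-93/5, 163/5)

By the ratio test, |a_{m+1}/a_m| = [(3(m+1)³ + 5(m+1) + 9)/(3m³ + 5m + 9)] · 25/(10·64) → 5/128.
Convergence for |x − 7| · 5/128 < 1, i.e. |x − 7| < 128/5. So R = 128/5.
When x = 163/5, the terms do not tend to 0, so the series diverges.
Endpoint x = -93/5: the m-th term does not approach 0; divergence by the term test.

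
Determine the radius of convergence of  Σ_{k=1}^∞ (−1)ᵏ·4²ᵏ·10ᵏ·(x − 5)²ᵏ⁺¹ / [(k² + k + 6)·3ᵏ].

R = √30/40

Apply the ratio test: |a_{k+1}| / |a_k| = [(k² + k + 6)/((k+1)² + (k+1) + 6)] · 16·10/3, which tends to 160/3 as k → ∞.
Writing y = (x − 5)², the series in y has radius 3/160, so |x − 5| < √(3/160) and R = √30/40.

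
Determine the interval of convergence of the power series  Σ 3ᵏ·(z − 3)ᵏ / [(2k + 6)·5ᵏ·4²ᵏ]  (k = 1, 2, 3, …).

Apply the ratio test: |a_{k+1}| / |a_k| = [(2k + 6)/(2(k+1) + 6)] · 3/(5·16), which tends to 3/80 as k → ∞.
The series converges when 3/80 · |z − 3| < 1, giving R = 80/3.
When z = 89/3, comparison with the harmonic series Σ 1/k shows the series diverges.
Endpoint z = -71/3: an alternating series whose terms decrease to 0 in absolute value, so it converges by the Leibniz criterion.

[-71/3, 89/3)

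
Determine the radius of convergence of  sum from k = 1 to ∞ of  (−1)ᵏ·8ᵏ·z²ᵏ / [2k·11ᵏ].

R = √22/4

Ratio test: |a_{k+1}/a_k| = [2k/2(k+1)] · 8/11 → 8/11 as k → ∞.
Writing y = z², the series in y has radius 11/8, so |z| < √(11/8) and R = √22/4.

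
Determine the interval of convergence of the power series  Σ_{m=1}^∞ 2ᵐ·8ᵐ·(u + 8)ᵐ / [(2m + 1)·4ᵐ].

[-33/4, -31/4)

The ratio of consecutive coefficients is [(2m + 1)/(2(m+1) + 1)] · 2·8/4 → 4.
The series converges when 4 · |u + 8| < 1, giving R = 1/4.
At u = -31/4: the terms behave like c/m; limit comparison with the harmonic series gives divergence.
When u = -33/4, convergence follows from the alternating series test (terms decrease monotonically to 0).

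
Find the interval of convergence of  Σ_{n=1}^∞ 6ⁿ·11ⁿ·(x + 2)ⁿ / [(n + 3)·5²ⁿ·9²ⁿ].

[-719/22, 631/22)

Ratio test: |a_{n+1}/a_n| = [(n + 3)/((n+1) + 3)] · 6·11/(25·81) → 22/675 as n → ∞.
Convergence for |x + 2| · 22/675 < 1, i.e. |x + 2| < 675/22. So R = 675/22.
When x = 631/22, the terms behave like c/n; limit comparison with the harmonic series gives divergence.
At x = -719/22: the terms alternate in sign and decrease monotonically to 0 in absolute value (size ~ c/n), so the alternating series test gives convergence.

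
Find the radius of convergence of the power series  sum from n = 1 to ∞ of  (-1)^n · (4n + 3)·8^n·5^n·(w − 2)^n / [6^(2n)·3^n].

R = 27/10

By the ratio test, |a_{n+1}/a_n| = [(4(n+1) + 3)/(4n + 3)] · 8·5/(36·3) → 10/27.
Thus R = 1/(10/27) = 27/10.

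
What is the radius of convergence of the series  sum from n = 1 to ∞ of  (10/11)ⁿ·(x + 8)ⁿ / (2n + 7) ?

R = 11/10

Ratio test: |a_{n+1}/a_n| = [(2n + 7)/(2(n+1) + 7)] · 10/11 → 10/11 as n → ∞.
Hence the series converges for |x + 8| < 1/(10/11) = 11/10, so the radius of convergence is 11/10.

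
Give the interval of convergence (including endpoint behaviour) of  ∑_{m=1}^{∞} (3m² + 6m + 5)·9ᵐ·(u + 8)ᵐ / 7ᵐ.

(-79/9, -65/9)

Apply the ratio test: |a_{m+1}| / |a_m| = [(3(m+1)² + 6(m+1) + 5)/(3m² + 6m + 5)] · 9/7, which tends to 9/7 as m → ∞.
Convergence for |u + 8| · 9/7 < 1, i.e. |u + 8| < 7/9. So R = 7/9.
At u = -65/9: the terms have absolute value of order m², which does not tend to 0, so the series diverges by the divergence test.
When u = -79/9, the terms have absolute value of order m², which does not tend to 0, so the series diverges by the divergence test.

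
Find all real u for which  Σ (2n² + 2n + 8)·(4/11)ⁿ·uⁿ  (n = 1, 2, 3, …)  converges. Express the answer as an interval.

Ratio test: |a_{n+1}/a_n| = [(2(n+1)² + 2(n+1) + 8)/(2n² + 2n + 8)] · 4/11 → 4/11 as n → ∞.
The series converges when 4/11 · |u| < 1, giving R = 11/4.
At u = 11/4: the terms have absolute value of order n², which does not tend to 0, so the series diverges by the divergence test.
At u = -11/4: the n-th term does not approach 0; divergence by the term test.

(-11/4, 11/4)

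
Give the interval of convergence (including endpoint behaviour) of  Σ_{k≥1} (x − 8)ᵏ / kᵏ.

(−∞, ∞)

By the Cauchy root test, |a_k|^(1/k) = 1/k → 0.
The limit is 0 for every x, so R = ∞.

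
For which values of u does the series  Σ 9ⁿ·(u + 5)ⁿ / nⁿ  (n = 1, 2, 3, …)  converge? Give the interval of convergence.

By the Cauchy root test, |a_n|^(1/n) = 9/n → 0.
The limit is 0 for every u, so R = ∞.

(−∞, ∞)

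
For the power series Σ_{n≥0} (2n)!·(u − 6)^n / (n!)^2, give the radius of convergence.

R = 1/4

Apply the ratio test: |a_{n+1}| / |a_n| = (2n+1)·(2n+2)/(n+1)², which tends to 4 as n → ∞.
The series converges when 4 · |u − 6| < 1, giving R = 1/4.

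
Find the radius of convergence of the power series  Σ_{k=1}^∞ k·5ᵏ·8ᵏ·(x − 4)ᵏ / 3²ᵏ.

The ratio of consecutive coefficients is [(k+1)/k] · 5·8/9 → 40/9.
Thus R = 1/(40/9) = 9/40.

R = 9/40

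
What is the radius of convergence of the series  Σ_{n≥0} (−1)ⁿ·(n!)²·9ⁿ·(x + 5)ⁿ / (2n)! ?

R = 4/9

By the ratio test, |a_{n+1}/a_n| = (n+1)²/[(2n+1)·(2n+2)] · 9 → 9/4.
The series converges when 9/4 · |x + 5| < 1, giving R = 4/9.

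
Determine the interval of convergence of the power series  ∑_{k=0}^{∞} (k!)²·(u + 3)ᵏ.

{-3}

Apply the ratio test: |a_{k+1}| / |a_k| = (k+1)², which tends to ∞ as k → ∞.
The terms grow without bound for any (u + 3) ≠ 0, so R = 0 (convergence only at u = -3).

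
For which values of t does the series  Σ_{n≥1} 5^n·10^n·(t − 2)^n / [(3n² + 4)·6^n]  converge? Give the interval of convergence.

Ratio test: |a_{n+1}/a_n| = [(3n² + 4)/(3(n+1)² + 4)] · 5·10/6 → 25/3 as n → ∞.
The series converges when 25/3 · |t − 2| < 1, giving R = 3/25.
At t = 53/25: the terms are on the order of 1/n², so the series converges absolutely by comparison with the p-series (p = 2 > 1).
When t = 47/25, absolute convergence follows by limit comparison with Σ 1/n².

[47/25, 53/25]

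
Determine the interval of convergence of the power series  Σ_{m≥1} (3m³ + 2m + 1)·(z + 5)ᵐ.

(-6, -4)

Apply the ratio test: |a_{m+1}| / |a_m| = (3(m+1)³ + 2(m+1) + 1)/(3m³ + 2m + 1), which tends to 1 as m → ∞.
Hence R = 1.
At z = -4: the terms have absolute value of order m³, which does not tend to 0, so the series diverges by the divergence test.
At z = -6: the terms have absolute value of order m³, which does not tend to 0, so the series diverges by the divergence test.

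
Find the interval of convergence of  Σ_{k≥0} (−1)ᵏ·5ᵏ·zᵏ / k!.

(−∞, ∞)

By the ratio test, |a_{k+1}/a_k| = 5 · 1/(k+1) → 0.
The limit is 0, so the series converges for all z; R = ∞.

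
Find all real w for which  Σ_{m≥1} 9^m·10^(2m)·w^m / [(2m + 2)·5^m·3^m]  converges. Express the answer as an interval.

The ratio of consecutive coefficients is [(2m + 2)/(2(m+1) + 2)] · 9·100/(5·3) → 60.
Thus R = 1/(60) = 1/60.
Check w = 1/60: comparison with the harmonic series Σ 1/m shows the series diverges.
At w = -1/60: the terms alternate in sign and decrease monotonically to 0 in absolute value (size ~ c/m), so the alternating series test gives convergence.

[-1/60, 1/60)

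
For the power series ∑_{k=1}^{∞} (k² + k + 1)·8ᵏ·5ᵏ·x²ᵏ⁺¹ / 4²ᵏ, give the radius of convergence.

R = √10/5

Ratio test: |a_{k+1}/a_k| = [((k+1)² + (k+1) + 1)/(k² + k + 1)] · 8·5/16 → 5/2 as k → ∞.
Writing y = x², the series in y has radius 2/5, so |x| < √(2/5) and R = √10/5.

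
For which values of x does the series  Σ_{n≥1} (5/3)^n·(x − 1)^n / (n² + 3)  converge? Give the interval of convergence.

[2/5, 8/5]

Ratio test: |a_{n+1}/a_n| = [(n² + 3)/((n+1)² + 3)] · 5/3 → 5/3 as n → ∞.
The series converges when 5/3 · |x − 1| < 1, giving R = 3/5.
At x = 8/5: absolute convergence follows by limit comparison with Σ 1/n².
Check x = 2/5: the terms are on the order of 1/n², so the series converges absolutely by comparison with the p-series (p = 2 > 1).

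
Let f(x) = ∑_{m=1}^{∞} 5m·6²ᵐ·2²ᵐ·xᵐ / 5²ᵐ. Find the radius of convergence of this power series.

R = 25/144

Ratio test: |a_{m+1}/a_m| = [5(m+1)/5m] · 36·4/25 → 144/25 as m → ∞.
The series converges when 144/25 · |x| < 1, giving R = 25/144.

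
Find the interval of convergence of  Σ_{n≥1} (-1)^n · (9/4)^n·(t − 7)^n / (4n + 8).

Apply the ratio test: |a_{n+1}| / |a_n| = [(4n + 8)/(4(n+1) + 8)] · 9/4, which tends to 9/4 as n → ∞.
Convergence for |t − 7| · 9/4 < 1, i.e. |t − 7| < 4/9. So R = 4/9.
At t = 67/9: an alternating series whose terms decrease to 0 in absolute value, so it converges by the Leibniz criterion.
When t = 59/9, the terms behave like c/n; limit comparison with the harmonic series gives divergence.

(59/9, 67/9]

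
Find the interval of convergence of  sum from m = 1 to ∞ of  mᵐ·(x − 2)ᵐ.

{2}

Root test: |a_m|^(1/m) = m → ∞.
The root grows without bound, so R = 0 (convergence only at x = 2).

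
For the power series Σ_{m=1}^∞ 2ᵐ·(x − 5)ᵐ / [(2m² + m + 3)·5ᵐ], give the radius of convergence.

R = 5/2

By the ratio test, |a_{m+1}/a_m| = [(2m² + m + 3)/(2(m+1)² + (m+1) + 3)] · 2/5 → 2/5.
Convergence for |x − 5| · 2/5 < 1, i.e. |x − 5| < 5/2. So R = 5/2.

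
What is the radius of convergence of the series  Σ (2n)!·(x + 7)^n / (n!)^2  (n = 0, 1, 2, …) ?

R = 1/4

Apply the ratio test: |a_{n+1}| / |a_n| = (2n+1)·(2n+2)/(n+1)², which tends to 4 as n → ∞.
The series converges when 4 · |x + 7| < 1, giving R = 1/4.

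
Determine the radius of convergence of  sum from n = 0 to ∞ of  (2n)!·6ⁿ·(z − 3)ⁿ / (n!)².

R = 1/24

Ratio test: |a_{n+1}/a_n| = (2n+1)·(2n+2)/(n+1)² · 6 → 24 as n → ∞.
Convergence for |z − 3| · 24 < 1, i.e. |z − 3| < 1/24. So R = 1/24.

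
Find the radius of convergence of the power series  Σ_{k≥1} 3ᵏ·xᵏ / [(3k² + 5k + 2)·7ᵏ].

R = 7/3

Apply the ratio test: |a_{k+1}| / |a_k| = [(3k² + 5k + 2)/(3(k+1)² + 5(k+1) + 2)] · 3/7, which tends to 3/7 as k → ∞.
Convergence for |x| · 3/7 < 1, i.e. |x| < 7/3. So R = 7/3.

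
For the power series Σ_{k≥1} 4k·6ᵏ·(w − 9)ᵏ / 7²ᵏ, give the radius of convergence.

R = 49/6

The ratio of consecutive coefficients is [4(k+1)/4k] · 6/49 → 6/49.
Hence the series converges for |w − 9| < 1/(6/49) = 49/6, so the radius of convergence is 49/6.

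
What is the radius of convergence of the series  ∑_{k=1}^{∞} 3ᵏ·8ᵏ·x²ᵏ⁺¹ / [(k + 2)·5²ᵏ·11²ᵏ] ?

By the ratio test, |a_{k+1}/a_k| = [(k + 2)/((k+1) + 2)] · 3·8/(25·121) → 24/3025.
Successive powers of x differ by 2, so the series converges when |x|² · 24/3025 < 1, i.e. |x| < √(3025/24). So R = 55√6/12.

R = 55√6/12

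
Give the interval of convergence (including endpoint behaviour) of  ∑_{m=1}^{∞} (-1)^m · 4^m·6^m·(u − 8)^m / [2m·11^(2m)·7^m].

Apply the ratio test: |a_{m+1}| / |a_m| = [2m/2(m+1)] · 4·6/(121·7), which tends to 24/847 as m → ∞.
Thus R = 1/(24/847) = 847/24.
At u = 1039/24: convergence follows from the alternating series test (terms decrease monotonically to 0).
Check u = -655/24: the terms are asymptotic to a nonzero constant times 1/m, so the series diverges by limit comparison with Σ 1/m.

(-655/24, 1039/24]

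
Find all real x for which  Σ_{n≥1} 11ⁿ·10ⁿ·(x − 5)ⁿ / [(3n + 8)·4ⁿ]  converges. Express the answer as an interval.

[273/55, 277/55)

Apply the ratio test: |a_{n+1}| / |a_n| = [(3n + 8)/(3(n+1) + 8)] · 11·10/4, which tends to 55/2 as n → ∞.
Thus R = 1/(55/2) = 2/55.
At x = 277/55: the terms behave like c/n; limit comparison with the harmonic series gives divergence.
Check x = 273/55: the terms alternate in sign and decrease monotonically to 0 in absolute value (size ~ c/n), so the alternating series test gives convergence.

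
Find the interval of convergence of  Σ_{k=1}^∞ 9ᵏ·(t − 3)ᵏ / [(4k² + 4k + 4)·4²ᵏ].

By the ratio test, |a_{k+1}/a_k| = [(4k² + 4k + 4)/(4(k+1)² + 4(k+1) + 4)] · 9/16 → 9/16.
Thus R = 1/(9/16) = 16/9.
Check t = 43/9: absolute convergence follows by limit comparison with Σ 1/k².
Check t = 11/9: the series is dominated by a constant times Σ 1/k², which converges (p = 2 > 1).

[11/9, 43/9]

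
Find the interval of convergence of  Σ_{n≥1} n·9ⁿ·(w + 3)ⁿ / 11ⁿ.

(-38/9, -16/9)

The ratio of consecutive coefficients is [(n+1)/n] · 9/11 → 9/11.
The series converges when 9/11 · |w + 3| < 1, giving R = 11/9.
At w = -16/9: the terms do not tend to 0, so the series diverges.
Check w = -38/9: the n-th term does not approach 0; divergence by the term test.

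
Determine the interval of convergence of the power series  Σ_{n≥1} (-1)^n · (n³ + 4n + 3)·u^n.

The ratio of consecutive coefficients is ((n+1)³ + 4(n+1) + 3)/(n³ + 4n + 3) → 1.
Convergence for |u| < 1, so R = 1.
Check u = 1: the n-th term does not approach 0; divergence by the term test.
At u = -1: the terms have absolute value of order n³, which does not tend to 0, so the series diverges by the divergence test.

(-1, 1)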